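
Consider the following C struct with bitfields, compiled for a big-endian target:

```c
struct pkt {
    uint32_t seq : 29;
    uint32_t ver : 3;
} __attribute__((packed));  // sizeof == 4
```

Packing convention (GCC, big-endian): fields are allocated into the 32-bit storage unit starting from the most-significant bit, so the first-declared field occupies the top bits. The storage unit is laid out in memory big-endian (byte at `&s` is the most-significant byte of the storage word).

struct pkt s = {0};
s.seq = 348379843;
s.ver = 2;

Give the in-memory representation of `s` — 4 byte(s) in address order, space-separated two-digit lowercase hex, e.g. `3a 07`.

seq:29 = 348379843 → 0x14c3dac3 << 3 → word 0xa61ed618
ver:3 = 2 → 0x2 << 0 → word 0xa61ed61a
word = 0xa61ed61a → big-endian bytes:
  [0]=0xa6  [1]=0x1e  [2]=0xd6  [3]=0x1a

a6 1e d6 1a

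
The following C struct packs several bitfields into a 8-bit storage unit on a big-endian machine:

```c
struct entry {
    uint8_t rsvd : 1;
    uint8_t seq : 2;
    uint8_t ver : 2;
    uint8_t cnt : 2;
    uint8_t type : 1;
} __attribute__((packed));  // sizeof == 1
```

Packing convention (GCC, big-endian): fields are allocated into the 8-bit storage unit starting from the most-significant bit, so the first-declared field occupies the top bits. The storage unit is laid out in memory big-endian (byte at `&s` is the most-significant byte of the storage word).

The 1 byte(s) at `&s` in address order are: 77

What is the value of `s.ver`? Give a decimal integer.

[0]=0x77 (big-endian) → word 0x77
rsvd [7+:1] = (word>>7) & 0x1 = 0
seq [5+:2] = (word>>5) & 0x3 = 3
ver [3+:2] = (word>>3) & 0x3 = 2  ←
cnt [1+:2] = (word>>1) & 0x3 = 3
type [0+:1] = (word>>0) & 0x1 = 1

2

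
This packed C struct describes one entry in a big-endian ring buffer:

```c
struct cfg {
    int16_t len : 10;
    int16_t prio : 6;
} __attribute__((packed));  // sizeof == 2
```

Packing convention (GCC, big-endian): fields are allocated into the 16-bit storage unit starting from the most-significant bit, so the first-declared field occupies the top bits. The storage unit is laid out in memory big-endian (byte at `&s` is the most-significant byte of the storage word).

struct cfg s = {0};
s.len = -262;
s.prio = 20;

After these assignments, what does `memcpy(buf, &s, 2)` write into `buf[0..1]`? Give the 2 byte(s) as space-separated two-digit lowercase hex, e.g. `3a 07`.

be 94

len:10 = -262 → 0x2fa << 6 → word 0xbe80
prio:6 = 20 → 0x14 << 0 → word 0xbe94
word = 0xbe94 → big-endian bytes:
  [0]=0xbe  [1]=0x94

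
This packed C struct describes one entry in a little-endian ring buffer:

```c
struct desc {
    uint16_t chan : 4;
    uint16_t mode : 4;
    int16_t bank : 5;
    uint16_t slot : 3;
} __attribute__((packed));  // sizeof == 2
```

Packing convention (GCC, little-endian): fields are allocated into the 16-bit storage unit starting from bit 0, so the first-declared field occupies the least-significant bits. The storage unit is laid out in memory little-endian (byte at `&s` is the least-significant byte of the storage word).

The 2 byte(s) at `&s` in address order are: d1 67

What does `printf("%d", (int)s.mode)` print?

[0]=0xd1 [1]=0x67 (little-endian) → word 0x67d1
chan:4 @ bit 0 → (0x67d1>>0)&0xf = 0x1
mode:4 @ bit 4 → (0x67d1>>4)&0xf = 0xd  ←
bank:5 @ bit 8 → (0x67d1>>8)&0x1f = 0x7
slot:3 @ bit 13 → (0x67d1>>13)&0x7 = 0x3

13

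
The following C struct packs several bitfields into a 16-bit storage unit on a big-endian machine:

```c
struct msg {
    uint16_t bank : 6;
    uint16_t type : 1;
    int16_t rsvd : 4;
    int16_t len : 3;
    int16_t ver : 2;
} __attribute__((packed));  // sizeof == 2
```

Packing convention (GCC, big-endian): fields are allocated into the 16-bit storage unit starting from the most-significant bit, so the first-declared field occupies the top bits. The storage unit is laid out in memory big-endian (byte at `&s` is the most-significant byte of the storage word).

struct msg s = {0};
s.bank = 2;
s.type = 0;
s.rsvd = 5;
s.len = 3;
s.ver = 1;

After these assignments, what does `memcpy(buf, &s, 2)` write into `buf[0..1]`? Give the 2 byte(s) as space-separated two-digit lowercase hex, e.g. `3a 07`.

08 ad

[10+:6] bank=2 & 0x3f = 0x2; word=0x0800
[9+:1] type=0 & 0x1 = 0x0; word=0x0800
[5+:4] rsvd=5 & 0xf = 0x5; word=0x08a0
[2+:3] len=3 & 0x7 = 0x3; word=0x08ac
[0+:2] ver=1 & 0x3 = 0x1; word=0x08ad
word = 0x08ad → big-endian bytes:
  [0]=0x08  [1]=0xad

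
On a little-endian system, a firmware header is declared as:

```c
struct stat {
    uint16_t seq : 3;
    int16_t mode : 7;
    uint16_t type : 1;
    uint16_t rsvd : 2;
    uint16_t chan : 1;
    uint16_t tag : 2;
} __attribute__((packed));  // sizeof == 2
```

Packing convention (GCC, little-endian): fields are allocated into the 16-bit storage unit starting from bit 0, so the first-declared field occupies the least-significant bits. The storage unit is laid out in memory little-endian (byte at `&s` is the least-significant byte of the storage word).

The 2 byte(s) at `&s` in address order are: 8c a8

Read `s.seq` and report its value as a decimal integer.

[0]=0x8c [1]=0xa8 (little-endian) → word 0xa88c
seq [0+:3] = (word>>0) & 0x7 = 4  ←
mode [3+:7] = (word>>3) & 0x7f = 17
type [10+:1] = (word>>10) & 0x1 = 0
rsvd [11+:2] = (word>>11) & 0x3 = 1
chan [13+:1] = (word>>13) & 0x1 = 1
tag [14+:2] = (word>>14) & 0x3 = 2

4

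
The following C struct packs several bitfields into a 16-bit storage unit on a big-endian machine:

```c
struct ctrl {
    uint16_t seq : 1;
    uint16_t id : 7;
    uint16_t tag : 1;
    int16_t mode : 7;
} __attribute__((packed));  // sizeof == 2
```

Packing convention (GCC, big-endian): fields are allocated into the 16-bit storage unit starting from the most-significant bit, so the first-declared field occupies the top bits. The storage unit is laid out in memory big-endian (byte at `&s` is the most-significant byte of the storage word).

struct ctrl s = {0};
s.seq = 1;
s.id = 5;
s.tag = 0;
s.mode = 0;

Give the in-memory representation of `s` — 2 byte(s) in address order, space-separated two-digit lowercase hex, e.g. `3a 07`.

85 00

[15+:1] seq=1 & 0x1 = 0x1; word=0x8000
[8+:7] id=5 & 0x7f = 0x5; word=0x8500
[7+:1] tag=0 & 0x1 = 0x0; word=0x8500
[0+:7] mode=0 & 0x7f = 0x0; word=0x8500
word = 0x8500 → big-endian bytes:
  [0]=0x85  [1]=0x00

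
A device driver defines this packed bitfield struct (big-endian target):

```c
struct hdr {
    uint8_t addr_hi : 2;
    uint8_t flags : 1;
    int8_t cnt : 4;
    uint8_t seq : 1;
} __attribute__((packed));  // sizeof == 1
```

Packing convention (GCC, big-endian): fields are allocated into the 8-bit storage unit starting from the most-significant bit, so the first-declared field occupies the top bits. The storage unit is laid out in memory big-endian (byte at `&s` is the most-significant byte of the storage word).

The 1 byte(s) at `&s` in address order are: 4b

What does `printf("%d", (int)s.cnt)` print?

[0]=0x4b (big-endian) → word 0x4b
addr_hi:2 @ bit 6 → (0x4b>>6)&0x3 = 0x1
flags:1 @ bit 5 → (0x4b>>5)&0x1 = 0x0
cnt:4 @ bit 1 → (0x4b>>1)&0xf = 0x5  ←
seq:1 @ bit 0 → (0x4b>>0)&0x1 = 0x1
cnt signed 4b, MSB=0: value = 5

5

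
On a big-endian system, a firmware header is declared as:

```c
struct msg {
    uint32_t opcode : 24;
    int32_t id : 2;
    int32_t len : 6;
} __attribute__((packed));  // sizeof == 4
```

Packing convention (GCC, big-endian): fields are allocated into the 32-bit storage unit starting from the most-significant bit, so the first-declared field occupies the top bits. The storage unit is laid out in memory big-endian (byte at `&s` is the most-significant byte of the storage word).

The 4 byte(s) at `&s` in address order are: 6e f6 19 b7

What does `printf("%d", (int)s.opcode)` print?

[0]=0x6e [1]=0xf6 [2]=0x19 [3]=0xb7 (big-endian) → word 0x6ef619b7
opcode [8+:24] = (word>>8) & 0xffffff = 7271961  ←
id [6+:2] = (word>>6) & 0x3 = 2
len [0+:6] = (word>>0) & 0x3f = 55

7271961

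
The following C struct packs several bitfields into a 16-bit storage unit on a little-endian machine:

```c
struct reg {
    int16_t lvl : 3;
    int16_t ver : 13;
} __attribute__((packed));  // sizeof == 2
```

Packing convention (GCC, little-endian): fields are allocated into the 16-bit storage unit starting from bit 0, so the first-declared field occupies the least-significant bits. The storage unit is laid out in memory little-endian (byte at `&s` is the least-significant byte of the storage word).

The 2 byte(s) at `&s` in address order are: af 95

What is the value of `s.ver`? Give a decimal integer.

-3403

[0]=0xaf [1]=0x95 (little-endian) → word 0x95af
lvl [0+:3] = (word>>0) & 0x7 = 7
ver [3+:13] = (word>>3) & 0x1fff = 4789  ←
ver signed 13b, MSB=1: 4789 - 8192 = -3403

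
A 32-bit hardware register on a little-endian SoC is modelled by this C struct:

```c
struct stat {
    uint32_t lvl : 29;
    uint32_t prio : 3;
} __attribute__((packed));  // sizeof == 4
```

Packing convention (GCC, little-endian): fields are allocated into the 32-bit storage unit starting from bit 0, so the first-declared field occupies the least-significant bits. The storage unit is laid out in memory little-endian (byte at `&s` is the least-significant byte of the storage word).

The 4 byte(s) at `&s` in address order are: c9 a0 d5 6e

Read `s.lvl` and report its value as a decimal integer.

248881353

[0]=0xc9 [1]=0xa0 [2]=0xd5 [3]=0x6e (little-endian) → word 0x6ed5a0c9
lvl:29 @ bit 0 → (0x6ed5a0c9>>0)&0x1fffffff = 0xed5a0c9  ←
prio:3 @ bit 29 → (0x6ed5a0c9>>29)&0x7 = 0x3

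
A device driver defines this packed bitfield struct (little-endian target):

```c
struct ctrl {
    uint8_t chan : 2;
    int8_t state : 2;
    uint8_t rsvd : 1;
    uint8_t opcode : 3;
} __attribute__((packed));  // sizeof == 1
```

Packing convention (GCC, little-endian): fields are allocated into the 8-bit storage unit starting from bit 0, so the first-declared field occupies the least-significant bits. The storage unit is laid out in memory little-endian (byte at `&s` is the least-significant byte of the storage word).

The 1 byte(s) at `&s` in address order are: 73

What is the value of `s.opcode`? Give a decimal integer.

[0]=0x73 (little-endian) → word 0x73
chan [0+:2] = (word>>0) & 0x3 = 3
state [2+:2] = (word>>2) & 0x3 = 0
rsvd [4+:1] = (word>>4) & 0x1 = 1
opcode [5+:3] = (word>>5) & 0x7 = 3  ←

3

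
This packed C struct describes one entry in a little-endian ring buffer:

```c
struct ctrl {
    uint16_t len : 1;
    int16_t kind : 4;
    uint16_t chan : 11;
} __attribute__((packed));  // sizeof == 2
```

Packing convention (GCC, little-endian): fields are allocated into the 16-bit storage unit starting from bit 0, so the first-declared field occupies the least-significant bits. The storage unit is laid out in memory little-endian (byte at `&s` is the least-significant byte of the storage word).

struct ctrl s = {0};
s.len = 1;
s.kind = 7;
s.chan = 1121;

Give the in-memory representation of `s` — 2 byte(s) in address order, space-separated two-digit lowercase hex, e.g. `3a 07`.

[0+:1] len=1 & 0x1 = 0x1; word=0x0001
[1+:4] kind=7 & 0xf = 0x7; word=0x000f
[5+:11] chan=1121 & 0x7ff = 0x461; word=0x8c2f
word = 0x8c2f → little-endian bytes:
  [0]=0x2f  [1]=0x8c

2f 8c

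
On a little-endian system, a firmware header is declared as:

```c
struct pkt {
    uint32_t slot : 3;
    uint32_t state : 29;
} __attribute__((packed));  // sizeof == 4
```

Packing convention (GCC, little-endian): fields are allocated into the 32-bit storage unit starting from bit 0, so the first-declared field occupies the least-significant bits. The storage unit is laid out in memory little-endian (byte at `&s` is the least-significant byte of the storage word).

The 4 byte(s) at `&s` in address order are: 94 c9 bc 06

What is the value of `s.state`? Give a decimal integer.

[0]=0x94 [1]=0xc9 [2]=0xbc [3]=0x06 (little-endian) → word 0x06bcc994
slot:3 @ bit 0 → (0x06bcc994>>0)&0x7 = 0x4
state:29 @ bit 3 → (0x06bcc994>>3)&0x1fffffff = 0xd79932  ←

14129458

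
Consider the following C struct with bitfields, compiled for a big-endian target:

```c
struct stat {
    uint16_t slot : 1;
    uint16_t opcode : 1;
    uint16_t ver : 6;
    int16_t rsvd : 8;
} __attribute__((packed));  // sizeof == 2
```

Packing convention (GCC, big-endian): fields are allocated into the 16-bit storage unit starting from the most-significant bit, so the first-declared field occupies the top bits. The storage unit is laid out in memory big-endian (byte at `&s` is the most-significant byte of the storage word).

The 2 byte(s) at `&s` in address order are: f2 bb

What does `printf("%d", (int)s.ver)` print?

[0]=0xf2 [1]=0xbb (big-endian) → word 0xf2bb
slot [15+:1] = (word>>15) & 0x1 = 1
opcode [14+:1] = (word>>14) & 0x1 = 1
ver [8+:6] = (word>>8) & 0x3f = 50  ←
rsvd [0+:8] = (word>>0) & 0xff = 187

50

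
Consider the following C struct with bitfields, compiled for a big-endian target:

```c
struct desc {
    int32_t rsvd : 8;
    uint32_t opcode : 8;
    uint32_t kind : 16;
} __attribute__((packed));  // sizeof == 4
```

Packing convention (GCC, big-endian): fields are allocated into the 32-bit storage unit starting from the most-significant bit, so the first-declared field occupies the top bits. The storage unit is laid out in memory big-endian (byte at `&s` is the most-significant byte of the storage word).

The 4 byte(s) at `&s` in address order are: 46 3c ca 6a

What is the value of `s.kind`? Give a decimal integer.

[0]=0x46 [1]=0x3c [2]=0xca [3]=0x6a (big-endian) → word 0x463cca6a
rsvd [24+:8] = (word>>24) & 0xff = 70
opcode [16+:8] = (word>>16) & 0xff = 60
kind [0+:16] = (word>>0) & 0xffff = 51818  ←

51818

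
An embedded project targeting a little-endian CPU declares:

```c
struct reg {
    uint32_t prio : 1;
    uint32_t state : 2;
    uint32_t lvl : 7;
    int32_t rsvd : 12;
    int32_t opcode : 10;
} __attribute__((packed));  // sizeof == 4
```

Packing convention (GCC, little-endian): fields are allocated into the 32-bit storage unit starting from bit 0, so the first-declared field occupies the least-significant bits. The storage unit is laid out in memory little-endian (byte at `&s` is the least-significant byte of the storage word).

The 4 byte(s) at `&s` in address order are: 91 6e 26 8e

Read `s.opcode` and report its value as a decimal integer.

[0]=0x91 [1]=0x6e [2]=0x26 [3]=0x8e (little-endian) → word 0x8e266e91
prio:1 @ bit 0 → (0x8e266e91>>0)&0x1 = 0x1
state:2 @ bit 1 → (0x8e266e91>>1)&0x3 = 0x0
lvl:7 @ bit 3 → (0x8e266e91>>3)&0x7f = 0x52
rsvd:12 @ bit 10 → (0x8e266e91>>10)&0xfff = 0x99b
opcode:10 @ bit 22 → (0x8e266e91>>22)&0x3ff = 0x238  ←
opcode signed 10b, MSB=1: 568 - 1024 = -456

-456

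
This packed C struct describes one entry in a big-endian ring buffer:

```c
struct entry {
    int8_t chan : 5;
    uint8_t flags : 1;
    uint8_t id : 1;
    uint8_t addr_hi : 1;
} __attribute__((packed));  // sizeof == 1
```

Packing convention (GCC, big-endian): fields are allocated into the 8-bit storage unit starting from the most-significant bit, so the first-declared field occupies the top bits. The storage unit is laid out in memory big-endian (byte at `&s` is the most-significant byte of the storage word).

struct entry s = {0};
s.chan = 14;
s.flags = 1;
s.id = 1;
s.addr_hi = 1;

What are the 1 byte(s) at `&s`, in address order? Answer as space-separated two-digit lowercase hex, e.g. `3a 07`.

77

[3+:5] chan=14 & 0x1f = 0xe; word=0x70
[2+:1] flags=1 & 0x1 = 0x1; word=0x74
[1+:1] id=1 & 0x1 = 0x1; word=0x76
[0+:1] addr_hi=1 & 0x1 = 0x1; word=0x77
word = 0x77 → big-endian bytes:
  [0]=0x77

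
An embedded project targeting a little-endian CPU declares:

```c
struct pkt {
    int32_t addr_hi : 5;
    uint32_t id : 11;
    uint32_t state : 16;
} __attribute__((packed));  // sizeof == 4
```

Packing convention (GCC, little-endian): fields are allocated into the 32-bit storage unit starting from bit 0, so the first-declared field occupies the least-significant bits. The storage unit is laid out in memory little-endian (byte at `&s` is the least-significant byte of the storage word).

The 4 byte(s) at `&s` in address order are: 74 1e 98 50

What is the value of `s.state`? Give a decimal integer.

20632

[0]=0x74 [1]=0x1e [2]=0x98 [3]=0x50 (little-endian) → word 0x50981e74
addr_hi:5 @ bit 0 → (0x50981e74>>0)&0x1f = 0x14
id:11 @ bit 5 → (0x50981e74>>5)&0x7ff = 0xf3
state:16 @ bit 16 → (0x50981e74>>16)&0xffff = 0x5098  ←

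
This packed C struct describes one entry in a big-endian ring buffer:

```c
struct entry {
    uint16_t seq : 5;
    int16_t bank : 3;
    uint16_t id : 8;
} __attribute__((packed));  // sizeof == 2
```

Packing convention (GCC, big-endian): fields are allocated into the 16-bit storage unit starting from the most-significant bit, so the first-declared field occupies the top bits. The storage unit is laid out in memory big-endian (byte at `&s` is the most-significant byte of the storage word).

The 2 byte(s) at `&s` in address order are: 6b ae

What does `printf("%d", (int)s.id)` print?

[0]=0x6b [1]=0xae (big-endian) → word 0x6bae
seq:5 @ bit 11 → (0x6bae>>11)&0x1f = 0xd
bank:3 @ bit 8 → (0x6bae>>8)&0x7 = 0x3
id:8 @ bit 0 → (0x6bae>>0)&0xff = 0xae  ←

174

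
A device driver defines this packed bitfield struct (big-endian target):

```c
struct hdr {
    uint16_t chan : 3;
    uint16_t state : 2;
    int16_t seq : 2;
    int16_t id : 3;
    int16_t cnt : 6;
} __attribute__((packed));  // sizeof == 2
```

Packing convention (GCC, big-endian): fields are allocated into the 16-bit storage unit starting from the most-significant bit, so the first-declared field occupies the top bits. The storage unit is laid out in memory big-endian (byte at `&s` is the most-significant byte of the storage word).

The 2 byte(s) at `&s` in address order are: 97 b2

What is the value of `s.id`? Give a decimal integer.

[0]=0x97 [1]=0xb2 (big-endian) → word 0x97b2
chan:3 @ bit 13 → (0x97b2>>13)&0x7 = 0x4
state:2 @ bit 11 → (0x97b2>>11)&0x3 = 0x2
seq:2 @ bit 9 → (0x97b2>>9)&0x3 = 0x3
id:3 @ bit 6 → (0x97b2>>6)&0x7 = 0x6  ←
cnt:6 @ bit 0 → (0x97b2>>0)&0x3f = 0x32
id signed 3b, MSB=1: 6 - 8 = -2

-2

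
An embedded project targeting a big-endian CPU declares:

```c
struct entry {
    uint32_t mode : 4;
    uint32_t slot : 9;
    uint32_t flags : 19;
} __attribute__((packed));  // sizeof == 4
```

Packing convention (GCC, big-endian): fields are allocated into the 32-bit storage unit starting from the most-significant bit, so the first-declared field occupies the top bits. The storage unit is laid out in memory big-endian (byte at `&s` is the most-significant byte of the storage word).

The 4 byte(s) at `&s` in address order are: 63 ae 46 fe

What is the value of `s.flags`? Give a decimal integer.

[0]=0x63 [1]=0xae [2]=0x46 [3]=0xfe (big-endian) → word 0x63ae46fe
mode:4 @ bit 28 → (0x63ae46fe>>28)&0xf = 0x6
slot:9 @ bit 19 → (0x63ae46fe>>19)&0x1ff = 0x75
flags:19 @ bit 0 → (0x63ae46fe>>0)&0x7ffff = 0x646fe  ←

411390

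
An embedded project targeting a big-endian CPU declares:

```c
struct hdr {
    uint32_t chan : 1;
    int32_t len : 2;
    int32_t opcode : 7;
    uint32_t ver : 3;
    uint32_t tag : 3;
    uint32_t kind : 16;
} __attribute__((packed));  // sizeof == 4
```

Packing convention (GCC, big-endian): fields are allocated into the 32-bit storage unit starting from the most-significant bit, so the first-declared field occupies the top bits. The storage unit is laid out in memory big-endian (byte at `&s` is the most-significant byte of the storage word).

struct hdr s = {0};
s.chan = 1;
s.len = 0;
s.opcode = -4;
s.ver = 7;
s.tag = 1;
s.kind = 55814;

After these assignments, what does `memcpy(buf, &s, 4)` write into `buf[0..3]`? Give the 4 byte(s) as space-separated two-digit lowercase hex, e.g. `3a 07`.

9f 39 da 06

chan:1 = 1 → 0x1 << 31 → word 0x80000000
len:2 = 0 → 0x0 << 29 → word 0x80000000
opcode:7 = -4 → 0x7c << 22 → word 0x9f000000
ver:3 = 7 → 0x7 << 19 → word 0x9f380000
tag:3 = 1 → 0x1 << 16 → word 0x9f390000
kind:16 = 55814 → 0xda06 << 0 → word 0x9f39da06
word = 0x9f39da06 → big-endian bytes:
  [0]=0x9f  [1]=0x39  [2]=0xda  [3]=0x06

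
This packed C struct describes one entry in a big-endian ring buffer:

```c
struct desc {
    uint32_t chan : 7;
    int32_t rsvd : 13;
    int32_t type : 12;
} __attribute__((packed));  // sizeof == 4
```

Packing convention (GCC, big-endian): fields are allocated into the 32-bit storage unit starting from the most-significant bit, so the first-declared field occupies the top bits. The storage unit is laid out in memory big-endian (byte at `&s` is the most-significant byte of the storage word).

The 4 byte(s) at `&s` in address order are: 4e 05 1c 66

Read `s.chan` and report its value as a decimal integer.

39

[0]=0x4e [1]=0x05 [2]=0x1c [3]=0x66 (big-endian) → word 0x4e051c66
chan:7 @ bit 25 → (0x4e051c66>>25)&0x7f = 0x27  ←
rsvd:13 @ bit 12 → (0x4e051c66>>12)&0x1fff = 0x51
type:12 @ bit 0 → (0x4e051c66>>0)&0xfff = 0xc66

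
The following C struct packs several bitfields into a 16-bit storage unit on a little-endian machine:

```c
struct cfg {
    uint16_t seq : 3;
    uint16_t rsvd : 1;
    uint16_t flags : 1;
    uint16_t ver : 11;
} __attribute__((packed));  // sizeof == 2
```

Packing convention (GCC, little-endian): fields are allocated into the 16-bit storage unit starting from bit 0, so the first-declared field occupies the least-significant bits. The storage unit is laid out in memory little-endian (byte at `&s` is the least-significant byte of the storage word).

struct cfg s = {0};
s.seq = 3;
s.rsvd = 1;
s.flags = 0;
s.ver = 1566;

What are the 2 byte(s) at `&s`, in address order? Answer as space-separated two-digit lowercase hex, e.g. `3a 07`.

[0+:3] seq=3 & 0x7 = 0x3; word=0x0003
[3+:1] rsvd=1 & 0x1 = 0x1; word=0x000b
[4+:1] flags=0 & 0x1 = 0x0; word=0x000b
[5+:11] ver=1566 & 0x7ff = 0x61e; word=0xc3cb
word = 0xc3cb → little-endian bytes:
  [0]=0xcb  [1]=0xc3

cb c3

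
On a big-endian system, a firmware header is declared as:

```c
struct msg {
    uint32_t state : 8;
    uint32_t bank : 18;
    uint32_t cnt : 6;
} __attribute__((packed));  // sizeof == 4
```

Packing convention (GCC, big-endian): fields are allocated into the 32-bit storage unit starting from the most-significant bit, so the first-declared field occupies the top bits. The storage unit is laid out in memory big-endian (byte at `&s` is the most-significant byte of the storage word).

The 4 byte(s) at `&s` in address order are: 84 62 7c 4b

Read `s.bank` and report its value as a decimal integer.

100849

[0]=0x84 [1]=0x62 [2]=0x7c [3]=0x4b (big-endian) → word 0x84627c4b
state:8 @ bit 24 → (0x84627c4b>>24)&0xff = 0x84
bank:18 @ bit 6 → (0x84627c4b>>6)&0x3ffff = 0x189f1  ←
cnt:6 @ bit 0 → (0x84627c4b>>0)&0x3f = 0xb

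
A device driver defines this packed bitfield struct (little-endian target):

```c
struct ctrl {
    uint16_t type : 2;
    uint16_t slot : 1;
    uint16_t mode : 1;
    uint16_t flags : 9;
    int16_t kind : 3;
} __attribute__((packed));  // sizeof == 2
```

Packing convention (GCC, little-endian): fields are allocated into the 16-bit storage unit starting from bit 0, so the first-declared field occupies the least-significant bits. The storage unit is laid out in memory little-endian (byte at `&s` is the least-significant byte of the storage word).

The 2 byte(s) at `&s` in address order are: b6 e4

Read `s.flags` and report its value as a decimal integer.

[0]=0xb6 [1]=0xe4 (little-endian) → word 0xe4b6
type [0+:2] = (word>>0) & 0x3 = 2
slot [2+:1] = (word>>2) & 0x1 = 1
mode [3+:1] = (word>>3) & 0x1 = 0
flags [4+:9] = (word>>4) & 0x1ff = 75  ←
kind [13+:3] = (word>>13) & 0x7 = 7

75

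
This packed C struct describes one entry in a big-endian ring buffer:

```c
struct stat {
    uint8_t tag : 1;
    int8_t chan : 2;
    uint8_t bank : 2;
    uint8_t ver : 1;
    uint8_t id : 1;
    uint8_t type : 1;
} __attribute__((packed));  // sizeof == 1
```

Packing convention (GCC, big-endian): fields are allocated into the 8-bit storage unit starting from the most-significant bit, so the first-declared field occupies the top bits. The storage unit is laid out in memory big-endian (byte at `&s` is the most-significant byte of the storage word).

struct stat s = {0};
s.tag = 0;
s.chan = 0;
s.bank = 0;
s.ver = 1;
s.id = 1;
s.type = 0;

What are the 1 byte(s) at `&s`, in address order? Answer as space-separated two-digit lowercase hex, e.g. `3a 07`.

06

tag (1b) val=0 bits=0x0 at bit 7: 0x00
chan (2b) val=0 bits=0x0 at bit 5: 0x00
bank (2b) val=0 bits=0x0 at bit 3: 0x00
ver (1b) val=1 bits=0x1 at bit 2: 0x04
id (1b) val=1 bits=0x1 at bit 1: 0x06
type (1b) val=0 bits=0x0 at bit 0: 0x06
word = 0x06 → big-endian bytes:
  [0]=0x06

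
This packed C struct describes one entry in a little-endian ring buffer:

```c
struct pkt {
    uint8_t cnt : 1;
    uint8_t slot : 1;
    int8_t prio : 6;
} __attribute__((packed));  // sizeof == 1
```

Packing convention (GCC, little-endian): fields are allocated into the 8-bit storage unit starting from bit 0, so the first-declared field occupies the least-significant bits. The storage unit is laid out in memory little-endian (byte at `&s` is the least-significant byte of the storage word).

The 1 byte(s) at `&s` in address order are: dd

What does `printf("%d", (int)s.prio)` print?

-9

[0]=0xdd (little-endian) → word 0xdd
cnt [0+:1] = (word>>0) & 0x1 = 1
slot [1+:1] = (word>>1) & 0x1 = 0
prio [2+:6] = (word>>2) & 0x3f = 55  ←
prio signed 6b, MSB=1: 55 - 64 = -9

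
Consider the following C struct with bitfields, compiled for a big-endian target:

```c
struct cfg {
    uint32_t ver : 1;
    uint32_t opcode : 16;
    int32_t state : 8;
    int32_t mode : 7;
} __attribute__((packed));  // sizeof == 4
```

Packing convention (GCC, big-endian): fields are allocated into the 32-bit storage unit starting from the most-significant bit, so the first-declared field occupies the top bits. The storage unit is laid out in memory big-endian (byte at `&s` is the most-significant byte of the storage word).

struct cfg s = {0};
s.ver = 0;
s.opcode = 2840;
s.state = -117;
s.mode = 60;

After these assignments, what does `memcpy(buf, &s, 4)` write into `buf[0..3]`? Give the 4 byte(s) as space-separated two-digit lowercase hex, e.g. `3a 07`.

ver:1 = 0 → 0x0 << 31 → word 0x00000000
opcode:16 = 2840 → 0xb18 << 15 → word 0x058c0000
state:8 = -117 → 0x8b << 7 → word 0x058c4580
mode:7 = 60 → 0x3c << 0 → word 0x058c45bc
word = 0x058c45bc → big-endian bytes:
  [0]=0x05  [1]=0x8c  [2]=0x45  [3]=0xbc

05 8c 45 bc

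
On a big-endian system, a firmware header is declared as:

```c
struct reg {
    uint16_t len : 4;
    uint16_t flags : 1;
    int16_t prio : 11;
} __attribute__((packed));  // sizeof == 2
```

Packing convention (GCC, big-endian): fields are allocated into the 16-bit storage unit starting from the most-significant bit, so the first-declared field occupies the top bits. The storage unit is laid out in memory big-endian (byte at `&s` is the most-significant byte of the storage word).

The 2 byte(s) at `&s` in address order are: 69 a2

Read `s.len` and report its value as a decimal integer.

[0]=0x69 [1]=0xa2 (big-endian) → word 0x69a2
len:4 @ bit 12 → (0x69a2>>12)&0xf = 0x6  ←
flags:1 @ bit 11 → (0x69a2>>11)&0x1 = 0x1
prio:11 @ bit 0 → (0x69a2>>0)&0x7ff = 0x1a2

6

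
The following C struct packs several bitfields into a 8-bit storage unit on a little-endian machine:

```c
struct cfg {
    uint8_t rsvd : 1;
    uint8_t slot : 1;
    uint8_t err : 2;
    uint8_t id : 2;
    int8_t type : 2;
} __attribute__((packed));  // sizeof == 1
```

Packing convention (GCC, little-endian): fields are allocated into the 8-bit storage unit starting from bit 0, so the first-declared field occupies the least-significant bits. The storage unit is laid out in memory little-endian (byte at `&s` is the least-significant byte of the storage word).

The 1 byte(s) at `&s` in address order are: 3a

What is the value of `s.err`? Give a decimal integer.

[0]=0x3a (little-endian) → word 0x3a
rsvd [0+:1] = (word>>0) & 0x1 = 0
slot [1+:1] = (word>>1) & 0x1 = 1
err [2+:2] = (word>>2) & 0x3 = 2  ←
id [4+:2] = (word>>4) & 0x3 = 3
type [6+:2] = (word>>6) & 0x3 = 0

2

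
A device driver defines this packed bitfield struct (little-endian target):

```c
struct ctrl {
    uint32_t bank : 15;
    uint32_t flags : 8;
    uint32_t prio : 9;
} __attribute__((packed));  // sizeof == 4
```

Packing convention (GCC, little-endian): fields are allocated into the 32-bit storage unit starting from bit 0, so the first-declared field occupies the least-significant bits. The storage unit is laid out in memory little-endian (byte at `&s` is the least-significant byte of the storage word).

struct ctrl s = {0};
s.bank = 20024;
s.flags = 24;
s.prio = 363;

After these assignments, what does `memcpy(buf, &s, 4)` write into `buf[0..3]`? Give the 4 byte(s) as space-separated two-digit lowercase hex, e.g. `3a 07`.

bank:15 = 20024 → 0x4e38 << 0 → word 0x00004e38
flags:8 = 24 → 0x18 << 15 → word 0x000c4e38
prio:9 = 363 → 0x16b << 23 → word 0xb58c4e38
word = 0xb58c4e38 → little-endian bytes:
  [0]=0x38  [1]=0x4e  [2]=0x8c  [3]=0xb5

38 4e 8c b5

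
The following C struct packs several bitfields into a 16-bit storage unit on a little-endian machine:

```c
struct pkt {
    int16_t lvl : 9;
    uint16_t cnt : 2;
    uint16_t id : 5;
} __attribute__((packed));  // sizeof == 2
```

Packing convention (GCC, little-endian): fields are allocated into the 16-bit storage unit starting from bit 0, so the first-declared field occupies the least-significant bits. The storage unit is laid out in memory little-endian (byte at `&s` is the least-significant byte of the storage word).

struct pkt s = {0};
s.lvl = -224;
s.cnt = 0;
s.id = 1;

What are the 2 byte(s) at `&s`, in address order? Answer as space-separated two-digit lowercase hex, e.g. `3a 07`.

[0+:9] lvl=-224 & 0x1ff = 0x120; word=0x0120
[9+:2] cnt=0 & 0x3 = 0x0; word=0x0120
[11+:5] id=1 & 0x1f = 0x1; word=0x0920
word = 0x0920 → little-endian bytes:
  [0]=0x20  [1]=0x09

20 09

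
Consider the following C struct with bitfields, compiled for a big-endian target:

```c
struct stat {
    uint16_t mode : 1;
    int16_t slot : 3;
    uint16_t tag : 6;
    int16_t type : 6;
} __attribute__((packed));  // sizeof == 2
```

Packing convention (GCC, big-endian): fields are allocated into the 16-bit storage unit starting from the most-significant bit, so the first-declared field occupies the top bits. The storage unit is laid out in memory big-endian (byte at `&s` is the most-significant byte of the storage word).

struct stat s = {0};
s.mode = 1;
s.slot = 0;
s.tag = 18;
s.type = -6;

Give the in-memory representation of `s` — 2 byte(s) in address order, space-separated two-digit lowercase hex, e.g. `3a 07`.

mode (1b) val=1 bits=0x1 at bit 15: 0x8000
slot (3b) val=0 bits=0x0 at bit 12: 0x8000
tag (6b) val=18 bits=0x12 at bit 6: 0x8480
type (6b) val=-6 bits=0x3a at bit 0: 0x84ba
word = 0x84ba → big-endian bytes:
  [0]=0x84  [1]=0xba

84 ba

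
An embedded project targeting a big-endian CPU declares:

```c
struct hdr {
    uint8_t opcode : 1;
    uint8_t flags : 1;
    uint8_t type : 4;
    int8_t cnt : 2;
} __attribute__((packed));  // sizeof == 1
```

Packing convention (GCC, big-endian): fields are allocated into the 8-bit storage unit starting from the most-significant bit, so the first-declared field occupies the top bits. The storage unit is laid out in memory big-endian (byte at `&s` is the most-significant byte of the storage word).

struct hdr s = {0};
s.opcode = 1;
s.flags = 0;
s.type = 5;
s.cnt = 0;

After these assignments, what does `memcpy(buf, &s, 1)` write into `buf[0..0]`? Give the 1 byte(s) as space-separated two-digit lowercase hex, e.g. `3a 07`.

opcode (1b) val=1 bits=0x1 at bit 7: 0x80
flags (1b) val=0 bits=0x0 at bit 6: 0x80
type (4b) val=5 bits=0x5 at bit 2: 0x94
cnt (2b) val=0 bits=0x0 at bit 0: 0x94
word = 0x94 → big-endian bytes:
  [0]=0x94

94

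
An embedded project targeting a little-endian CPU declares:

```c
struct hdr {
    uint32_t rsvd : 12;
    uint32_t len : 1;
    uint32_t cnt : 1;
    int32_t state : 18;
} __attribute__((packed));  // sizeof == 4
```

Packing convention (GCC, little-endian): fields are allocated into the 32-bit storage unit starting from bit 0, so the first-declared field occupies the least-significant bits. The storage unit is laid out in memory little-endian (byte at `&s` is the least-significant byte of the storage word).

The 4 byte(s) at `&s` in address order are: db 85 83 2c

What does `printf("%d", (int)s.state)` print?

45582

[0]=0xdb [1]=0x85 [2]=0x83 [3]=0x2c (little-endian) → word 0x2c8385db
rsvd:12 @ bit 0 → (0x2c8385db>>0)&0xfff = 0x5db
len:1 @ bit 12 → (0x2c8385db>>12)&0x1 = 0x0
cnt:1 @ bit 13 → (0x2c8385db>>13)&0x1 = 0x0
state:18 @ bit 14 → (0x2c8385db>>14)&0x3ffff = 0xb20e  ←
state signed 18b, MSB=0: value = 45582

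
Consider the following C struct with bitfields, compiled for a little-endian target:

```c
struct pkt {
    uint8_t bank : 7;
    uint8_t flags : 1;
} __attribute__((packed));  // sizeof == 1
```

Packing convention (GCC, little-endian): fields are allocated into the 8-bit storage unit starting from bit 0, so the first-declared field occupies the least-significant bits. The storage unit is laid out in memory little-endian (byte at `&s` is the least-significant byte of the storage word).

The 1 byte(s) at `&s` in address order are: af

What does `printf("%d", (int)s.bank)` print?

47

[0]=0xaf (little-endian) → word 0xaf
bank [0+:7] = (word>>0) & 0x7f = 47  ←
flags [7+:1] = (word>>7) & 0x1 = 1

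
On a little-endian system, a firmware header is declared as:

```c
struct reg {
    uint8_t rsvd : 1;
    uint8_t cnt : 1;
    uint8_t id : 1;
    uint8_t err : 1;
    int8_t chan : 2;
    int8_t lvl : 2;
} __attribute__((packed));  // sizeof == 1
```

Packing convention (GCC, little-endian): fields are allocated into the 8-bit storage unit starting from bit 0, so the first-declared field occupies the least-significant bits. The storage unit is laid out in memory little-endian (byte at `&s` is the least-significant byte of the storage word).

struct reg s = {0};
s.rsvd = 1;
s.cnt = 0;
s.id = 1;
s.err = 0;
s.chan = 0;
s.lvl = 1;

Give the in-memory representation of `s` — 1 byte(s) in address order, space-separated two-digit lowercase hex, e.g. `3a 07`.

45

[0+:1] rsvd=1 & 0x1 = 0x1; word=0x01
[1+:1] cnt=0 & 0x1 = 0x0; word=0x01
[2+:1] id=1 & 0x1 = 0x1; word=0x05
[3+:1] err=0 & 0x1 = 0x0; word=0x05
[4+:2] chan=0 & 0x3 = 0x0; word=0x05
[6+:2] lvl=1 & 0x3 = 0x1; word=0x45
word = 0x45 → little-endian bytes:
  [0]=0x45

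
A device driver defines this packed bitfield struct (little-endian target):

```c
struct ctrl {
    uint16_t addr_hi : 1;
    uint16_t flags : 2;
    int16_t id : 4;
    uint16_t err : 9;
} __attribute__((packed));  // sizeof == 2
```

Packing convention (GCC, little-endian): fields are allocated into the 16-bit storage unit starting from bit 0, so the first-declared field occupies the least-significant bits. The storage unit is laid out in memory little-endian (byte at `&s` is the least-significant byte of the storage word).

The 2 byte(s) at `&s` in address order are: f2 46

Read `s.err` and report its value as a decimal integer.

[0]=0xf2 [1]=0x46 (little-endian) → word 0x46f2
addr_hi:1 @ bit 0 → (0x46f2>>0)&0x1 = 0x0
flags:2 @ bit 1 → (0x46f2>>1)&0x3 = 0x1
id:4 @ bit 3 → (0x46f2>>3)&0xf = 0xe
err:9 @ bit 7 → (0x46f2>>7)&0x1ff = 0x8d  ←

141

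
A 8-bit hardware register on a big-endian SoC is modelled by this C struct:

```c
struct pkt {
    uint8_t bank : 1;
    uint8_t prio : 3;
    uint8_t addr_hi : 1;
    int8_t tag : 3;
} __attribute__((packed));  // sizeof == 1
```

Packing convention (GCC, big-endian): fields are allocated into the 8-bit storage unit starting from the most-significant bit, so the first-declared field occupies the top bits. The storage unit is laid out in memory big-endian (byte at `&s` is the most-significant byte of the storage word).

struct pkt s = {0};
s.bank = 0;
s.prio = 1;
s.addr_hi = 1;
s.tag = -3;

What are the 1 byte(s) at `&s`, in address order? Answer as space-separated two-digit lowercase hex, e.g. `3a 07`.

bank:1 = 0 → 0x0 << 7 → word 0x00
prio:3 = 1 → 0x1 << 4 → word 0x10
addr_hi:1 = 1 → 0x1 << 3 → word 0x18
tag:3 = -3 → 0x5 << 0 → word 0x1d
word = 0x1d → big-endian bytes:
  [0]=0x1d

1d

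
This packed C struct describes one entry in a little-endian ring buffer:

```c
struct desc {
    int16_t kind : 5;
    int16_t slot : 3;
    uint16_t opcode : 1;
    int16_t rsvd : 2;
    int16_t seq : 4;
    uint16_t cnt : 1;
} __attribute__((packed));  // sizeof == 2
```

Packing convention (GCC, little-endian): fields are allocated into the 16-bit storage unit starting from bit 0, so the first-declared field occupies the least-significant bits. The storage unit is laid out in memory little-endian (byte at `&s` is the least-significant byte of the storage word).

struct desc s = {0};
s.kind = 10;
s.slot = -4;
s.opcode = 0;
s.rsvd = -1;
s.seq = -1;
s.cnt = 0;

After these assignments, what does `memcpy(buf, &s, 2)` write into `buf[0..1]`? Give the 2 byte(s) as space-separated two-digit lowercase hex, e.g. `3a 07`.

kind (5b) val=10 bits=0xa at bit 0: 0x000a
slot (3b) val=-4 bits=0x4 at bit 5: 0x008a
opcode (1b) val=0 bits=0x0 at bit 8: 0x008a
rsvd (2b) val=-1 bits=0x3 at bit 9: 0x068a
seq (4b) val=-1 bits=0xf at bit 11: 0x7e8a
cnt (1b) val=0 bits=0x0 at bit 15: 0x7e8a
word = 0x7e8a → little-endian bytes:
  [0]=0x8a  [1]=0x7e

8a 7e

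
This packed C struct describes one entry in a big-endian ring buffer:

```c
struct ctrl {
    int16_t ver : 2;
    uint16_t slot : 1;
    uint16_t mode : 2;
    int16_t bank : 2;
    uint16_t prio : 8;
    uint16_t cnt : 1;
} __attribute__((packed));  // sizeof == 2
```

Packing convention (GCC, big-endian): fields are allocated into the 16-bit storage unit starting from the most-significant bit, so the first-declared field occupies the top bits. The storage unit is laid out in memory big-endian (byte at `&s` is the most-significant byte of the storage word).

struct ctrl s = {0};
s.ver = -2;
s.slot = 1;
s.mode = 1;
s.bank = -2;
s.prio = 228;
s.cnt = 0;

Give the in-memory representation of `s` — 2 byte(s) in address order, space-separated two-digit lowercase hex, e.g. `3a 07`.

[14+:2] ver=-2 & 0x3 = 0x2; word=0x8000
[13+:1] slot=1 & 0x1 = 0x1; word=0xa000
[11+:2] mode=1 & 0x3 = 0x1; word=0xa800
[9+:2] bank=-2 & 0x3 = 0x2; word=0xac00
[1+:8] prio=228 & 0xff = 0xe4; word=0xadc8
[0+:1] cnt=0 & 0x1 = 0x0; word=0xadc8
word = 0xadc8 → big-endian bytes:
  [0]=0xad  [1]=0xc8

ad c8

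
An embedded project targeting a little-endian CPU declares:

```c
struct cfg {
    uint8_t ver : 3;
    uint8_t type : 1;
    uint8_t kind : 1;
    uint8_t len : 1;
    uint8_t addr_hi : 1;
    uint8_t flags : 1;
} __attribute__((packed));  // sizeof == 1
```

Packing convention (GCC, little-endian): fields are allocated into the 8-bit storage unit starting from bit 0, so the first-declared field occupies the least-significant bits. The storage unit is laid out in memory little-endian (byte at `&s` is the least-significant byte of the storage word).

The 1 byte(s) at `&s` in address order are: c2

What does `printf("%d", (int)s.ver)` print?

2

[0]=0xc2 (little-endian) → word 0xc2
ver:3 @ bit 0 → (0xc2>>0)&0x7 = 0x2  ←
type:1 @ bit 3 → (0xc2>>3)&0x1 = 0x0
kind:1 @ bit 4 → (0xc2>>4)&0x1 = 0x0
len:1 @ bit 5 → (0xc2>>5)&0x1 = 0x0
addr_hi:1 @ bit 6 → (0xc2>>6)&0x1 = 0x1
flags:1 @ bit 7 → (0xc2>>7)&0x1 = 0x1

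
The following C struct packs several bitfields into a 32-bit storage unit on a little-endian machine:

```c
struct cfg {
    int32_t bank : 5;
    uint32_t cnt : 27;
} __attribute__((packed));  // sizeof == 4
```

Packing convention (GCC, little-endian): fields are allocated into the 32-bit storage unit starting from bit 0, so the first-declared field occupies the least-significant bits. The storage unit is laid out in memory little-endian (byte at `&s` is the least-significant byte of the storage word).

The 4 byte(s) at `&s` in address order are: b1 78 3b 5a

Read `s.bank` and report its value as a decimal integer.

[0]=0xb1 [1]=0x78 [2]=0x3b [3]=0x5a (little-endian) → word 0x5a3b78b1
bank:5 @ bit 0 → (0x5a3b78b1>>0)&0x1f = 0x11  ←
cnt:27 @ bit 5 → (0x5a3b78b1>>5)&0x7ffffff = 0x2d1dbc5
bank signed 5b, MSB=1: 17 - 32 = -15

-15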